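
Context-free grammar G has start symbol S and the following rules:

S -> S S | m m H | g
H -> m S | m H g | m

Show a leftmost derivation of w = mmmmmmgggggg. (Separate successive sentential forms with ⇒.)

S⇒mmH⇒mmmHg⇒mmmmHgg⇒mmmmmHggg⇒mmmmmmSggg⇒mmmmmmSSggg⇒mmmmmmgSggg⇒mmmmmmgSSggg⇒mmmmmmggSggg⇒mmmmmmgggggg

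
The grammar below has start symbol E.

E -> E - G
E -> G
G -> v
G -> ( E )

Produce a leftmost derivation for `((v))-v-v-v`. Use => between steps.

E=>E-G=>E-G-G=>E-G-G-G=>G-G-G-G=>(E)-G-G-G=>(G)-G-G-G=>((E))-G-G-G=>((G))-G-G-G=>((v))-G-G-G=>((v))-v-G-G=>((v))-v-v-G=>((v))-v-v-v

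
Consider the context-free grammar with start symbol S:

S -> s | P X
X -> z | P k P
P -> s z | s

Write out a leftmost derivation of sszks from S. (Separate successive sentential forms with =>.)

S => PX => sX => sPkP => sszkP => sszks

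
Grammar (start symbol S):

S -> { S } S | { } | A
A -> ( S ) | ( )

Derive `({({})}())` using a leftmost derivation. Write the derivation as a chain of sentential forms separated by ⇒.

S ⇒ A   [S -> A]
A ⇒ (S)   [A -> ( S )]
(S) ⇒ ({S}S)   [S -> { S } S]
({S}S) ⇒ ({A}S)   [S -> A]
({A}S) ⇒ ({(S)}S)   [A -> ( S )]
({(S)}S) ⇒ ({({})}S)   [S -> { }]
({({})}S) ⇒ ({({})}A)   [S -> A]
({({})}A) ⇒ ({({})}())   [A -> ( )]

S ⇒ A ⇒ (S) ⇒ ({S}S) ⇒ ({A}S) ⇒ ({(S)}S) ⇒ ({({})}S) ⇒ ({({})}A) ⇒ ({({})}())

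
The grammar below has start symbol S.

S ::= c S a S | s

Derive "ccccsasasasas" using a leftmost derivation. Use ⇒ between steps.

S ⇒ cSaS ⇒ ccSaSaS ⇒ cccSaSaSaS ⇒ ccccSaSaSaSaS ⇒ ccccsaSaSaSaS ⇒ ccccsasaSaSaS ⇒ ccccsasasaSaS ⇒ ccccsasasasaS ⇒ ccccsasasasas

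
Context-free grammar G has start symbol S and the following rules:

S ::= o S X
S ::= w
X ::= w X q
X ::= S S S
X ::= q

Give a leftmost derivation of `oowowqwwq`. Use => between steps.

S=>oSX=>ooSXX=>oowXX=>oowSSSX=>oowoSXSSX=>oowowXSSX=>oowowqSSX=>oowowqwSX=>oowowqwwX=>oowowqwwq

S => oSX   [S ::= o S X]
oSX => ooSXX   [S ::= o S X]
ooSXX => oowXX   [S ::= w]
oowXX => oowSSSX   [X ::= S S S]
oowSSSX => oowoSXSSX   [S ::= o S X]
oowoSXSSX => oowowXSSX   [S ::= w]
oowowXSSX => oowowqSSX   [X ::= q]
oowowqSSX => oowowqwSX   [S ::= w]
oowowqwSX => oowowqwwX   [S ::= w]
oowowqwwX => oowowqwwq   [X ::= q]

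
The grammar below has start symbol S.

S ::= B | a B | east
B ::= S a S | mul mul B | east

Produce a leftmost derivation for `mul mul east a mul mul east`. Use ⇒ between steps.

S ⇒ B ⇒ mul mul B ⇒ mul mul S a S ⇒ mul mul east a S ⇒ mul mul east a B ⇒ mul mul east a mul mul B ⇒ mul mul east a mul mul east

S ⇒ B   [S ::= B]
B ⇒ mul mul B   [B ::= mul mul B]
mul mul B ⇒ mul mul S a S   [B ::= S a S]
mul mul S a S ⇒ mul mul east a S   [S ::= east]
mul mul east a S ⇒ mul mul east a B   [S ::= B]
mul mul east a B ⇒ mul mul east a mul mul B   [B ::= mul mul B]
mul mul east a mul mul B ⇒ mul mul east a mul mul east   [B ::= east]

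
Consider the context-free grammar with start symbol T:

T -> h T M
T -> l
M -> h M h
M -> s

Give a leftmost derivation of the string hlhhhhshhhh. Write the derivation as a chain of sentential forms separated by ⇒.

T ⇒ hTM   [T -> h T M]
hTM ⇒ hlM   [T -> l]
hlM ⇒ hlhMh   [M -> h M h]
hlhMh ⇒ hlhhMhh   [M -> h M h]
hlhhMhh ⇒ hlhhhMhhh   [M -> h M h]
hlhhhMhhh ⇒ hlhhhhMhhhh   [M -> h M h]
hlhhhhMhhhh ⇒ hlhhhhshhhh   [M -> s]

T ⇒ hTM ⇒ hlM ⇒ hlhMh ⇒ hlhhMhh ⇒ hlhhhMhhh ⇒ hlhhhhMhhhh ⇒ hlhhhhshhhh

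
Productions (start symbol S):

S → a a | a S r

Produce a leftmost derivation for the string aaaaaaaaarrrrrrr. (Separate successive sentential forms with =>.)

S => aSr => aaSrr => aaaSrrr => aaaaSrrrr => aaaaaSrrrrr => aaaaaaSrrrrrr => aaaaaaaSrrrrrrr => aaaaaaaaarrrrrrr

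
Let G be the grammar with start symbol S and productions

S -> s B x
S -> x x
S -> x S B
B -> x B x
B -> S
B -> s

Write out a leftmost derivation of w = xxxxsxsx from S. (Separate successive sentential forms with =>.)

S => xSB => xxSBB => xxxxBB => xxxxsB => xxxxsxBx => xxxxsxsx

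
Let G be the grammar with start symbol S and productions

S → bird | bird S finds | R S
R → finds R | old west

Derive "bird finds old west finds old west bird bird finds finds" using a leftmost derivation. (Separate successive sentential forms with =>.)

S => bird S finds   [S → bird S finds]
bird S finds => bird R S finds   [S → R S]
bird R S finds => bird finds R S finds   [R → finds R]
bird finds R S finds => bird finds old west S finds   [R → old west]
bird finds old west S finds => bird finds old west R S finds   [S → R S]
bird finds old west R S finds => bird finds old west finds R S finds   [R → finds R]
bird finds old west finds R S finds => bird finds old west finds old west S finds   [R → old west]
bird finds old west finds old west S finds => bird finds old west finds old west bird S finds finds   [S → bird S finds]
bird finds old west finds old west bird S finds finds => bird finds old west finds old west bird bird finds finds   [S → bird]

S => bird S finds => bird R S finds => bird finds R S finds => bird finds old west S finds => bird finds old west R S finds => bird finds old west finds R S finds => bird finds old west finds old west S finds => bird finds old west finds old west bird S finds finds => bird finds old west finds old west bird bird finds finds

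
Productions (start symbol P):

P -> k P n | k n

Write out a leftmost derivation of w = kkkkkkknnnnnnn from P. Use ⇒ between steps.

P ⇒ kPn   [P -> k P n]
kPn ⇒ kkPnn   [P -> k P n]
kkPnn ⇒ kkkPnnn   [P -> k P n]
kkkPnnn ⇒ kkkkPnnnn   [P -> k P n]
kkkkPnnnn ⇒ kkkkkPnnnnn   [P -> k P n]
kkkkkPnnnnn ⇒ kkkkkkPnnnnnn   [P -> k P n]
kkkkkkPnnnnnn ⇒ kkkkkkknnnnnnn   [P -> k n]

P ⇒ kPn ⇒ kkPnn ⇒ kkkPnnn ⇒ kkkkPnnnn ⇒ kkkkkPnnnnn ⇒ kkkkkkPnnnnnn ⇒ kkkkkkknnnnnnn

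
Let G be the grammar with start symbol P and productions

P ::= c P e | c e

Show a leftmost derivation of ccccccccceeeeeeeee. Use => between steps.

P=>cPe=>ccPee=>cccPeee=>ccccPeeee=>cccccPeeeee=>ccccccPeeeeee=>cccccccPeeeeeee=>ccccccccPeeeeeeee=>ccccccccceeeeeeeee

P => cPe   [P ::= c P e]
cPe => ccPee   [P ::= c P e]
ccPee => cccPeee   [P ::= c P e]
cccPeee => ccccPeeee   [P ::= c P e]
ccccPeeee => cccccPeeeee   [P ::= c P e]
cccccPeeeee => ccccccPeeeeee   [P ::= c P e]
ccccccPeeeeee => cccccccPeeeeeee   [P ::= c P e]
cccccccPeeeeeee => ccccccccPeeeeeeee   [P ::= c P e]
ccccccccPeeeeeeee => ccccccccceeeeeeeee   [P ::= c e]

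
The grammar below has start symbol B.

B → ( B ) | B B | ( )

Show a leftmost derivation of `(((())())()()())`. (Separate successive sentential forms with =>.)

B=>(B)=>(BB)=>(BBB)=>(BBBB)=>((B)BBB)=>((BB)BBB)=>(((B)B)BBB)=>(((())B)BBB)=>(((())())BBB)=>(((())())()BB)=>(((())())()()B)=>(((())())()()())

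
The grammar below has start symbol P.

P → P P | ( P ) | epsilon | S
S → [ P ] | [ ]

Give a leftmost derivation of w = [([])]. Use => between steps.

P => S   [P → S]
S => [P]   [S → [ P ]]
[P] => [PP]   [P → P P]
[PP] => [(P)P]   [P → ( P )]
[(P)P] => [(PP)P]   [P → P P]
[(PP)P] => [(SP)P]   [P → S]
[(SP)P] => [([]P)P]   [S → [ ]]
[([]P)P] => [([])P]   [P → epsilon]
[([])P] => [([])]   [P → epsilon]

P => S => [P] => [PP] => [(P)P] => [(PP)P] => [(SP)P] => [([]P)P] => [([])P] => [([])]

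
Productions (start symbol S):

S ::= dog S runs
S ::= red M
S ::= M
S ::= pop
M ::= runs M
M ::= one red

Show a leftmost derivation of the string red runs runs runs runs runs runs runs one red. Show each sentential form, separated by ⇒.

S ⇒ red M ⇒ red runs M ⇒ red runs runs M ⇒ red runs runs runs M ⇒ red runs runs runs runs M ⇒ red runs runs runs runs runs M ⇒ red runs runs runs runs runs runs M ⇒ red runs runs runs runs runs runs runs M ⇒ red runs runs runs runs runs runs runs one red

S ⇒ red M   [S ::= red M]
red M ⇒ red runs M   [M ::= runs M]
red runs M ⇒ red runs runs M   [M ::= runs M]
red runs runs M ⇒ red runs runs runs M   [M ::= runs M]
red runs runs runs M ⇒ red runs runs runs runs M   [M ::= runs M]
red runs runs runs runs M ⇒ red runs runs runs runs runs M   [M ::= runs M]
red runs runs runs runs runs M ⇒ red runs runs runs runs runs runs M   [M ::= runs M]
red runs runs runs runs runs runs M ⇒ red runs runs runs runs runs runs runs M   [M ::= runs M]
red runs runs runs runs runs runs runs M ⇒ red runs runs runs runs runs runs runs one red   [M ::= one red]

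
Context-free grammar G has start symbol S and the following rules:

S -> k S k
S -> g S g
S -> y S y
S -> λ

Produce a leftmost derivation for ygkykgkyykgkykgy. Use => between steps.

S=>ySy=>ygSgy=>ygkSkgy=>ygkySykgy=>ygkykSkykgy=>ygkykgSgkykgy=>ygkykgkSkgkykgy=>ygkykgkySykgkykgy=>ygkykgkyykgkykgy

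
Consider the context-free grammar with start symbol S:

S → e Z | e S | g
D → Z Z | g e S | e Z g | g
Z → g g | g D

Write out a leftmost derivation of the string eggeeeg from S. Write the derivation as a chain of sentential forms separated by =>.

S=>eZ=>egD=>eggeS=>eggeeS=>eggeeeS=>eggeeeg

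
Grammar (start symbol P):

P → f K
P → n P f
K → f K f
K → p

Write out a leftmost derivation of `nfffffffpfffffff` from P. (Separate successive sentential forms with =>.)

P=>nPf=>nfKf=>nffKff=>nfffKfff=>nffffKffff=>nfffffKfffff=>nffffffKffffff=>nfffffffKfffffff=>nfffffffpfffffff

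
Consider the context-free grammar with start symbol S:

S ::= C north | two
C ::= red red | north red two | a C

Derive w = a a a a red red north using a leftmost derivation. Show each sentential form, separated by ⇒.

S ⇒ C north ⇒ a C north ⇒ a a C north ⇒ a a a C north ⇒ a a a a C north ⇒ a a a a red red north

S ⇒ C north   [S ::= C north]
C north ⇒ a C north   [C ::= a C]
a C north ⇒ a a C north   [C ::= a C]
a a C north ⇒ a a a C north   [C ::= a C]
a a a C north ⇒ a a a a C north   [C ::= a C]
a a a a C north ⇒ a a a a red red north   [C ::= red red]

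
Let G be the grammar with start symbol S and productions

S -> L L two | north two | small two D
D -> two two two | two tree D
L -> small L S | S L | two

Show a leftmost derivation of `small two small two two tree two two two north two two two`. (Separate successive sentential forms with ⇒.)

S ⇒ L L two ⇒ small L S L two ⇒ small two S L two ⇒ small two small two D L two ⇒ small two small two two tree D L two ⇒ small two small two two tree two two two L two ⇒ small two small two two tree two two two S L two ⇒ small two small two two tree two two two north two L two ⇒ small two small two two tree two two two north two two two

S ⇒ L L two   [S -> L L two]
L L two ⇒ small L S L two   [L -> small L S]
small L S L two ⇒ small two S L two   [L -> two]
small two S L two ⇒ small two small two D L two   [S -> small two D]
small two small two D L two ⇒ small two small two two tree D L two   [D -> two tree D]
small two small two two tree D L two ⇒ small two small two two tree two two two L two   [D -> two two two]
small two small two two tree two two two L two ⇒ small two small two two tree two two two S L two   [L -> S L]
small two small two two tree two two two S L two ⇒ small two small two two tree two two two north two L two   [S -> north two]
small two small two two tree two two two north two L two ⇒ small two small two two tree two two two north two two two   [L -> two]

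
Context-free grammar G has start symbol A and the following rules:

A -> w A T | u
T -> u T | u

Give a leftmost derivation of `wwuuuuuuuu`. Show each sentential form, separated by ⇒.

A ⇒ wAT ⇒ wwATT ⇒ wwuTT ⇒ wwuuT ⇒ wwuuuT ⇒ wwuuuuT ⇒ wwuuuuuT ⇒ wwuuuuuuT ⇒ wwuuuuuuuT ⇒ wwuuuuuuuu

A ⇒ wAT   [A -> w A T]
wAT ⇒ wwATT   [A -> w A T]
wwATT ⇒ wwuTT   [A -> u]
wwuTT ⇒ wwuuT   [T -> u]
wwuuT ⇒ wwuuuT   [T -> u T]
wwuuuT ⇒ wwuuuuT   [T -> u T]
wwuuuuT ⇒ wwuuuuuT   [T -> u T]
wwuuuuuT ⇒ wwuuuuuuT   [T -> u T]
wwuuuuuuT ⇒ wwuuuuuuuT   [T -> u T]
wwuuuuuuuT ⇒ wwuuuuuuuu   [T -> u]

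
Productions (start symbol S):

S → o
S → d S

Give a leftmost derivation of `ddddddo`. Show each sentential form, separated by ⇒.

S ⇒ dS   [S → d S]
dS ⇒ ddS   [S → d S]
ddS ⇒ dddS   [S → d S]
dddS ⇒ ddddS   [S → d S]
ddddS ⇒ dddddS   [S → d S]
dddddS ⇒ ddddddS   [S → d S]
ddddddS ⇒ ddddddo   [S → o]

S ⇒ dS ⇒ ddS ⇒ dddS ⇒ ddddS ⇒ dddddS ⇒ ddddddS ⇒ ddddddo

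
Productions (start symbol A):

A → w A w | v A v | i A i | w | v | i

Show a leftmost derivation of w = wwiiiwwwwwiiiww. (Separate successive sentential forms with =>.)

A => wAw   [A → w A w]
wAw => wwAww   [A → w A w]
wwAww => wwiAiww   [A → i A i]
wwiAiww => wwiiAiiww   [A → i A i]
wwiiAiiww => wwiiiAiiiww   [A → i A i]
wwiiiAiiiww => wwiiiwAwiiiww   [A → w A w]
wwiiiwAwiiiww => wwiiiwwAwwiiiww   [A → w A w]
wwiiiwwAwwiiiww => wwiiiwwwwwiiiww   [A → w]

A => wAw => wwAww => wwiAiww => wwiiAiiww => wwiiiAiiiww => wwiiiwAwiiiww => wwiiiwwAwwiiiww => wwiiiwwwwwiiiww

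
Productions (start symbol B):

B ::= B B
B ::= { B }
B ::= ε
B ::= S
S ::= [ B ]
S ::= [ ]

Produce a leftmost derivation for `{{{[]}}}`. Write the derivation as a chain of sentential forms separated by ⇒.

B ⇒ BB ⇒ {B}B ⇒ {{B}}B ⇒ {{{B}}}B ⇒ {{{S}}}B ⇒ {{{[]}}}B ⇒ {{{[]}}}

B ⇒ BB   [B ::= B B]
BB ⇒ {B}B   [B ::= { B }]
{B}B ⇒ {{B}}B   [B ::= { B }]
{{B}}B ⇒ {{{B}}}B   [B ::= { B }]
{{{B}}}B ⇒ {{{S}}}B   [B ::= S]
{{{S}}}B ⇒ {{{[]}}}B   [S ::= [ ]]
{{{[]}}}B ⇒ {{{[]}}}   [B ::= ε]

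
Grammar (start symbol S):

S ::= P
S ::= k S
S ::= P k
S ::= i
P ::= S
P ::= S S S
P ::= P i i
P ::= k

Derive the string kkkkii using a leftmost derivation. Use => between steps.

S=>kS=>kkS=>kkP=>kkSSS=>kkPSS=>kkkSS=>kkkkSS=>kkkkiS=>kkkkii

S => kS   [S ::= k S]
kS => kkS   [S ::= k S]
kkS => kkP   [S ::= P]
kkP => kkSSS   [P ::= S S S]
kkSSS => kkPSS   [S ::= P]
kkPSS => kkkSS   [P ::= k]
kkkSS => kkkkSS   [S ::= k S]
kkkkSS => kkkkiS   [S ::= i]
kkkkiS => kkkkii   [S ::= i]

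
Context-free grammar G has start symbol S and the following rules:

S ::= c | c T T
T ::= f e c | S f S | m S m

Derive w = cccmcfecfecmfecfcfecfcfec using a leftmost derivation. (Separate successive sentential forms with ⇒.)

S ⇒ cTT ⇒ cSfST ⇒ ccTTfST ⇒ ccSfSTfST ⇒ cccTTfSTfST ⇒ cccmSmTfSTfST ⇒ cccmcTTmTfSTfST ⇒ cccmcfecTmTfSTfST ⇒ cccmcfecfecmTfSTfST ⇒ cccmcfecfecmfecfSTfST ⇒ cccmcfecfecmfecfcTfST ⇒ cccmcfecfecmfecfcfecfST ⇒ cccmcfecfecmfecfcfecfcT ⇒ cccmcfecfecmfecfcfecfcfec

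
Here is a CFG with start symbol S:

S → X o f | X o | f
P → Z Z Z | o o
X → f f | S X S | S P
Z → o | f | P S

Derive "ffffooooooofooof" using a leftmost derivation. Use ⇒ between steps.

S ⇒ Xof ⇒ SPof ⇒ XofPof ⇒ SPofPof ⇒ XoPofPof ⇒ SPoPofPof ⇒ XoPoPofPof ⇒ SXSoPoPofPof ⇒ fXSoPoPofPof ⇒ fffSoPoPofPof ⇒ ffffoPoPofPof ⇒ ffffooooPofPof ⇒ ffffooooooofPof ⇒ ffffooooooofooof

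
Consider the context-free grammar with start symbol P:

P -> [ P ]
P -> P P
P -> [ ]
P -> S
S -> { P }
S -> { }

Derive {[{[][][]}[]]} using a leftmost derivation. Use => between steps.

P=>S=>{P}=>{[P]}=>{[PP]}=>{[SP]}=>{[{P}P]}=>{[{PP}P]}=>{[{[]P}P]}=>{[{[]PP}P]}=>{[{[][]P}P]}=>{[{[][][]}P]}=>{[{[][][]}[]]}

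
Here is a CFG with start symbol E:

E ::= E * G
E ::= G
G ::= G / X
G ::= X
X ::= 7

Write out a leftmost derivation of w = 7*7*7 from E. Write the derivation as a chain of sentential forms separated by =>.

E => E*G   [E ::= E * G]
E*G => E*G*G   [E ::= E * G]
E*G*G => G*G*G   [E ::= G]
G*G*G => X*G*G   [G ::= X]
X*G*G => 7*G*G   [X ::= 7]
7*G*G => 7*X*G   [G ::= X]
7*X*G => 7*7*G   [X ::= 7]
7*7*G => 7*7*X   [G ::= X]
7*7*X => 7*7*7   [X ::= 7]

E=>E*G=>E*G*G=>G*G*G=>X*G*G=>7*G*G=>7*X*G=>7*7*G=>7*7*X=>7*7*7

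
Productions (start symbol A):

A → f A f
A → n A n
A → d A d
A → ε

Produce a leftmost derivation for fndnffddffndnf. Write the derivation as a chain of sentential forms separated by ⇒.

A ⇒ fAf   [A → f A f]
fAf ⇒ fnAnf   [A → n A n]
fnAnf ⇒ fndAdnf   [A → d A d]
fndAdnf ⇒ fndnAndnf   [A → n A n]
fndnAndnf ⇒ fndnfAfndnf   [A → f A f]
fndnfAfndnf ⇒ fndnffAffndnf   [A → f A f]
fndnffAffndnf ⇒ fndnffdAdffndnf   [A → d A d]
fndnffdAdffndnf ⇒ fndnffddffndnf   [A → ε]

A ⇒ fAf ⇒ fnAnf ⇒ fndAdnf ⇒ fndnAndnf ⇒ fndnfAfndnf ⇒ fndnffAffndnf ⇒ fndnffdAdffndnf ⇒ fndnffddffndnf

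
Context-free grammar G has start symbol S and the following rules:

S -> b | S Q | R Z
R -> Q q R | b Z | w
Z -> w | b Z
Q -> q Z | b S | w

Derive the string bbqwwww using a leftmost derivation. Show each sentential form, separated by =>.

S => SQ   [S -> S Q]
SQ => SQQ   [S -> S Q]
SQQ => RZQQ   [S -> R Z]
RZQQ => QqRZQQ   [R -> Q q R]
QqRZQQ => bSqRZQQ   [Q -> b S]
bSqRZQQ => bbqRZQQ   [S -> b]
bbqRZQQ => bbqwZQQ   [R -> w]
bbqwZQQ => bbqwwQQ   [Z -> w]
bbqwwQQ => bbqwwwQ   [Q -> w]
bbqwwwQ => bbqwwww   [Q -> w]

S=>SQ=>SQQ=>RZQQ=>QqRZQQ=>bSqRZQQ=>bbqRZQQ=>bbqwZQQ=>bbqwwQQ=>bbqwwwQ=>bbqwwww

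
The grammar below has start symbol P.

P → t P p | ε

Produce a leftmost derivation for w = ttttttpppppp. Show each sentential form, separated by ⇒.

P ⇒ tPp ⇒ ttPpp ⇒ tttPppp ⇒ ttttPpppp ⇒ tttttPppppp ⇒ ttttttPpppppp ⇒ ttttttpppppp

P ⇒ tPp   [P → t P p]
tPp ⇒ ttPpp   [P → t P p]
ttPpp ⇒ tttPppp   [P → t P p]
tttPppp ⇒ ttttPpppp   [P → t P p]
ttttPpppp ⇒ tttttPppppp   [P → t P p]
tttttPppppp ⇒ ttttttPpppppp   [P → t P p]
ttttttPpppppp ⇒ ttttttpppppp   [P → ε]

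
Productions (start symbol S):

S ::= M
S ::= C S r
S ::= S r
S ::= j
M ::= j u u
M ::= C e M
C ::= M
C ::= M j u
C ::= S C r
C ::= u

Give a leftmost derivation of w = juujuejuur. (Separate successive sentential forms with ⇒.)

S ⇒ Sr ⇒ Mr ⇒ CeMr ⇒ MjueMr ⇒ juujueMr ⇒ juujuejuur

S ⇒ Sr   [S ::= S r]
Sr ⇒ Mr   [S ::= M]
Mr ⇒ CeMr   [M ::= C e M]
CeMr ⇒ MjueMr   [C ::= M j u]
MjueMr ⇒ juujueMr   [M ::= j u u]
juujueMr ⇒ juujuejuur   [M ::= j u u]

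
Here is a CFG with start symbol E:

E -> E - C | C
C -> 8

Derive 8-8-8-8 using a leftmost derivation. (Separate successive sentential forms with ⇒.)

E⇒E-C⇒E-C-C⇒E-C-C-C⇒C-C-C-C⇒8-C-C-C⇒8-8-C-C⇒8-8-8-C⇒8-8-8-8

E ⇒ E-C   [E -> E - C]
E-C ⇒ E-C-C   [E -> E - C]
E-C-C ⇒ E-C-C-C   [E -> E - C]
E-C-C-C ⇒ C-C-C-C   [E -> C]
C-C-C-C ⇒ 8-C-C-C   [C -> 8]
8-C-C-C ⇒ 8-8-C-C   [C -> 8]
8-8-C-C ⇒ 8-8-8-C   [C -> 8]
8-8-8-C ⇒ 8-8-8-8   [C -> 8]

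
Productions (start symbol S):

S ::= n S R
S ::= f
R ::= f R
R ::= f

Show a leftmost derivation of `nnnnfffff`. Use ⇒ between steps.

S ⇒ nSR ⇒ nnSRR ⇒ nnnSRRR ⇒ nnnnSRRRR ⇒ nnnnfRRRR ⇒ nnnnffRRR ⇒ nnnnfffRR ⇒ nnnnffffR ⇒ nnnnfffff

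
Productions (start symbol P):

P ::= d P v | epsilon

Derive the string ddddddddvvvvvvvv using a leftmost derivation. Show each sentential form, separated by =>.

P => dPv   [P ::= d P v]
dPv => ddPvv   [P ::= d P v]
ddPvv => dddPvvv   [P ::= d P v]
dddPvvv => ddddPvvvv   [P ::= d P v]
ddddPvvvv => dddddPvvvvv   [P ::= d P v]
dddddPvvvvv => ddddddPvvvvvv   [P ::= d P v]
ddddddPvvvvvv => dddddddPvvvvvvv   [P ::= d P v]
dddddddPvvvvvvv => ddddddddPvvvvvvvv   [P ::= d P v]
ddddddddPvvvvvvvv => ddddddddvvvvvvvv   [P ::= epsilon]

P => dPv => ddPvv => dddPvvv => ddddPvvvv => dddddPvvvvv => ddddddPvvvvvv => dddddddPvvvvvvv => ddddddddPvvvvvvvv => ddddddddvvvvvvvv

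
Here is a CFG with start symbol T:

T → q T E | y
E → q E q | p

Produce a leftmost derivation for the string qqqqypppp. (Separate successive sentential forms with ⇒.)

T ⇒ qTE   [T → q T E]
qTE ⇒ qqTEE   [T → q T E]
qqTEE ⇒ qqqTEEE   [T → q T E]
qqqTEEE ⇒ qqqqTEEEE   [T → q T E]
qqqqTEEEE ⇒ qqqqyEEEE   [T → y]
qqqqyEEEE ⇒ qqqqypEEE   [E → p]
qqqqypEEE ⇒ qqqqyppEE   [E → p]
qqqqyppEE ⇒ qqqqypppE   [E → p]
qqqqypppE ⇒ qqqqypppp   [E → p]

T⇒qTE⇒qqTEE⇒qqqTEEE⇒qqqqTEEEE⇒qqqqyEEEE⇒qqqqypEEE⇒qqqqyppEE⇒qqqqypppE⇒qqqqypppp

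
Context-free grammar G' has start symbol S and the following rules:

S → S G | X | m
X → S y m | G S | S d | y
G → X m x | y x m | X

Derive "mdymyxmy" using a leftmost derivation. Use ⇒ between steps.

S ⇒ SG   [S → S G]
SG ⇒ SGG   [S → S G]
SGG ⇒ XGG   [S → X]
XGG ⇒ SymGG   [X → S y m]
SymGG ⇒ XymGG   [S → X]
XymGG ⇒ SdymGG   [X → S d]
SdymGG ⇒ mdymGG   [S → m]
mdymGG ⇒ mdymyxmG   [G → y x m]
mdymyxmG ⇒ mdymyxmX   [G → X]
mdymyxmX ⇒ mdymyxmy   [X → y]

S ⇒ SG ⇒ SGG ⇒ XGG ⇒ SymGG ⇒ XymGG ⇒ SdymGG ⇒ mdymGG ⇒ mdymyxmG ⇒ mdymyxmX ⇒ mdymyxmy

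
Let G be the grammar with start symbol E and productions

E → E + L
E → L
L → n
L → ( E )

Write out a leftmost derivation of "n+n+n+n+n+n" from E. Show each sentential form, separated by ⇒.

E ⇒ E+L   [E → E + L]
E+L ⇒ E+L+L   [E → E + L]
E+L+L ⇒ E+L+L+L   [E → E + L]
E+L+L+L ⇒ E+L+L+L+L   [E → E + L]
E+L+L+L+L ⇒ E+L+L+L+L+L   [E → E + L]
E+L+L+L+L+L ⇒ L+L+L+L+L+L   [E → L]
L+L+L+L+L+L ⇒ n+L+L+L+L+L   [L → n]
n+L+L+L+L+L ⇒ n+n+L+L+L+L   [L → n]
n+n+L+L+L+L ⇒ n+n+n+L+L+L   [L → n]
n+n+n+L+L+L ⇒ n+n+n+n+L+L   [L → n]
n+n+n+n+L+L ⇒ n+n+n+n+n+L   [L → n]
n+n+n+n+n+L ⇒ n+n+n+n+n+n   [L → n]

E⇒E+L⇒E+L+L⇒E+L+L+L⇒E+L+L+L+L⇒E+L+L+L+L+L⇒L+L+L+L+L+L⇒n+L+L+L+L+L⇒n+n+L+L+L+L⇒n+n+n+L+L+L⇒n+n+n+n+L+L⇒n+n+n+n+n+L⇒n+n+n+n+n+n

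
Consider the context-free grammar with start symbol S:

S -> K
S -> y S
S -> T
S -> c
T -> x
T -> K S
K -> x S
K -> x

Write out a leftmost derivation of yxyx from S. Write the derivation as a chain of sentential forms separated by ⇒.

S ⇒ yS ⇒ yT ⇒ yKS ⇒ yxS ⇒ yxyS ⇒ yxyT ⇒ yxyx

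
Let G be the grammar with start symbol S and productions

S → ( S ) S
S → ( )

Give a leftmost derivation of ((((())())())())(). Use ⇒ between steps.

S ⇒ (S)S   [S → ( S ) S]
(S)S ⇒ ((S)S)S   [S → ( S ) S]
((S)S)S ⇒ (((S)S)S)S   [S → ( S ) S]
(((S)S)S)S ⇒ ((((S)S)S)S)S   [S → ( S ) S]
((((S)S)S)S)S ⇒ ((((())S)S)S)S   [S → ( )]
((((())S)S)S)S ⇒ ((((())())S)S)S   [S → ( )]
((((())())S)S)S ⇒ ((((())())())S)S   [S → ( )]
((((())())())S)S ⇒ ((((())())())())S   [S → ( )]
((((())())())())S ⇒ ((((())())())())()   [S → ( )]

S⇒(S)S⇒((S)S)S⇒(((S)S)S)S⇒((((S)S)S)S)S⇒((((())S)S)S)S⇒((((())())S)S)S⇒((((())())())S)S⇒((((())())())())S⇒((((())())())())()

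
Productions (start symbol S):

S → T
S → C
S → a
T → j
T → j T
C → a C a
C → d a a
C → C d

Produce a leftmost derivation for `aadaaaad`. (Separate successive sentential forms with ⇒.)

S ⇒ C   [S → C]
C ⇒ Cd   [C → C d]
Cd ⇒ aCad   [C → a C a]
aCad ⇒ aaCaad   [C → a C a]
aaCaad ⇒ aadaaaad   [C → d a a]

S ⇒ C ⇒ Cd ⇒ aCad ⇒ aaCaad ⇒ aadaaaad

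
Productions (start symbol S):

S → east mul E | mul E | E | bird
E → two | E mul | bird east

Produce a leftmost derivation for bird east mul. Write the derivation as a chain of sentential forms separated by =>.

S => E   [S → E]
E => E mul   [E → E mul]
E mul => bird east mul   [E → bird east]

S => E => E mul => bird east mul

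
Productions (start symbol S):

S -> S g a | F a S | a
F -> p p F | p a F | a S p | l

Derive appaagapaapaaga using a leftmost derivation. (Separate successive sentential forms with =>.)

S => Sga => FaSga => aSpaSga => aFaSpaSga => appFaSpaSga => appaSpaSpaSga => appaSgapaSpaSga => appaagapaSpaSga => appaagapaapaSga => appaagapaapaaga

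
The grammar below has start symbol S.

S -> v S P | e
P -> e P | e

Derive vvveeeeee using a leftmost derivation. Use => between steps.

S => vSP => vvSPP => vvvSPPP => vvvePPP => vvveePP => vvveeeP => vvveeeeP => vvveeeeeP => vvveeeeee

S => vSP   [S -> v S P]
vSP => vvSPP   [S -> v S P]
vvSPP => vvvSPPP   [S -> v S P]
vvvSPPP => vvvePPP   [S -> e]
vvvePPP => vvveePP   [P -> e]
vvveePP => vvveeeP   [P -> e]
vvveeeP => vvveeeeP   [P -> e P]
vvveeeeP => vvveeeeeP   [P -> e P]
vvveeeeeP => vvveeeeee   [P -> e]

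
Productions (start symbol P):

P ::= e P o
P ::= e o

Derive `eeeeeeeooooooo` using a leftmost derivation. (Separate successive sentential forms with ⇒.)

P⇒ePo⇒eePoo⇒eeePooo⇒eeeePoooo⇒eeeeePooooo⇒eeeeeePoooooo⇒eeeeeeeooooooo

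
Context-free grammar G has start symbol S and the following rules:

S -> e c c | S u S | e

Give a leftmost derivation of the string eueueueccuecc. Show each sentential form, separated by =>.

S=>SuS=>SuSuS=>SuSuSuS=>euSuSuS=>euSuSuSuS=>eueuSuSuS=>eueueuSuS=>eueueueccuS=>eueueueccuecc

S => SuS   [S -> S u S]
SuS => SuSuS   [S -> S u S]
SuSuS => SuSuSuS   [S -> S u S]
SuSuSuS => euSuSuS   [S -> e]
euSuSuS => euSuSuSuS   [S -> S u S]
euSuSuSuS => eueuSuSuS   [S -> e]
eueuSuSuS => eueueuSuS   [S -> e]
eueueuSuS => eueueueccuS   [S -> e c c]
eueueueccuS => eueueueccuecc   [S -> e c c]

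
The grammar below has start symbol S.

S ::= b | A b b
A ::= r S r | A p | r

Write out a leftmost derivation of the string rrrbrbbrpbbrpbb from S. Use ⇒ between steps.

S ⇒ Abb   [S ::= A b b]
Abb ⇒ Apbb   [A ::= A p]
Apbb ⇒ rSrpbb   [A ::= r S r]
rSrpbb ⇒ rAbbrpbb   [S ::= A b b]
rAbbrpbb ⇒ rApbbrpbb   [A ::= A p]
rApbbrpbb ⇒ rrSrpbbrpbb   [A ::= r S r]
rrSrpbbrpbb ⇒ rrAbbrpbbrpbb   [S ::= A b b]
rrAbbrpbbrpbb ⇒ rrrSrbbrpbbrpbb   [A ::= r S r]
rrrSrbbrpbbrpbb ⇒ rrrbrbbrpbbrpbb   [S ::= b]

S ⇒ Abb ⇒ Apbb ⇒ rSrpbb ⇒ rAbbrpbb ⇒ rApbbrpbb ⇒ rrSrpbbrpbb ⇒ rrAbbrpbbrpbb ⇒ rrrSrbbrpbbrpbb ⇒ rrrbrbbrpbbrpbb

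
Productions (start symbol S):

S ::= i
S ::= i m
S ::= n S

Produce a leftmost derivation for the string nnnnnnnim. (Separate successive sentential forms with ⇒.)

S ⇒ nS   [S ::= n S]
nS ⇒ nnS   [S ::= n S]
nnS ⇒ nnnS   [S ::= n S]
nnnS ⇒ nnnnS   [S ::= n S]
nnnnS ⇒ nnnnnS   [S ::= n S]
nnnnnS ⇒ nnnnnnS   [S ::= n S]
nnnnnnS ⇒ nnnnnnnS   [S ::= n S]
nnnnnnnS ⇒ nnnnnnnim   [S ::= i m]

S⇒nS⇒nnS⇒nnnS⇒nnnnS⇒nnnnnS⇒nnnnnnS⇒nnnnnnnS⇒nnnnnnnim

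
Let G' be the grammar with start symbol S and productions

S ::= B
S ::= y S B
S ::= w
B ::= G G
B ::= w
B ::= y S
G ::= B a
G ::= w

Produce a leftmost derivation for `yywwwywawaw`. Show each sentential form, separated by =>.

S => ySB   [S ::= y S B]
ySB => yySBB   [S ::= y S B]
yySBB => yywBB   [S ::= w]
yywBB => yywGGB   [B ::= G G]
yywGGB => yywwGB   [G ::= w]
yywwGB => yywwwB   [G ::= w]
yywwwB => yywwwGG   [B ::= G G]
yywwwGG => yywwwBaG   [G ::= B a]
yywwwBaG => yywwwGGaG   [B ::= G G]
yywwwGGaG => yywwwBaGaG   [G ::= B a]
yywwwBaGaG => yywwwySaGaG   [B ::= y S]
yywwwySaGaG => yywwwywaGaG   [S ::= w]
yywwwywaGaG => yywwwywawaG   [G ::= w]
yywwwywawaG => yywwwywawaw   [G ::= w]

S=>ySB=>yySBB=>yywBB=>yywGGB=>yywwGB=>yywwwB=>yywwwGG=>yywwwBaG=>yywwwGGaG=>yywwwBaGaG=>yywwwySaGaG=>yywwwywaGaG=>yywwwywawaG=>yywwwywawaw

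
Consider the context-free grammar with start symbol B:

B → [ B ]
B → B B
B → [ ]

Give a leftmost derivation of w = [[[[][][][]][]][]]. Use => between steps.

B => [B] => [BB] => [[B]B] => [[BB]B] => [[[B]B]B] => [[[BB]B]B] => [[[BBB]B]B] => [[[[]BB]B]B] => [[[[]BBB]B]B] => [[[[][]BB]B]B] => [[[[][][]B]B]B] => [[[[][][][]]B]B] => [[[[][][][]][]]B] => [[[[][][][]][]][]]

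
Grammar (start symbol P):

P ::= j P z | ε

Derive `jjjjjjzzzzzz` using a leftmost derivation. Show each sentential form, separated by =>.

P => jPz   [P ::= j P z]
jPz => jjPzz   [P ::= j P z]
jjPzz => jjjPzzz   [P ::= j P z]
jjjPzzz => jjjjPzzzz   [P ::= j P z]
jjjjPzzzz => jjjjjPzzzzz   [P ::= j P z]
jjjjjPzzzzz => jjjjjjPzzzzzz   [P ::= j P z]
jjjjjjPzzzzzz => jjjjjjzzzzzz   [P ::= ε]

P => jPz => jjPzz => jjjPzzz => jjjjPzzzz => jjjjjPzzzzz => jjjjjjPzzzzzz => jjjjjjzzzzzz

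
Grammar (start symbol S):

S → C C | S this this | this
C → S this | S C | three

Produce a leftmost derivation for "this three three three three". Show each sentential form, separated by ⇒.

S ⇒ C C ⇒ S C C ⇒ C C C C ⇒ S C C C C ⇒ this C C C C ⇒ this three C C C ⇒ this three three C C ⇒ this three three three C ⇒ this three three three three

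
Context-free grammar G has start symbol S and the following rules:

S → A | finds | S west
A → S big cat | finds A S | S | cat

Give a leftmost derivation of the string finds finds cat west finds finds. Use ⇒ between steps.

S ⇒ A   [S → A]
A ⇒ finds A S   [A → finds A S]
finds A S ⇒ finds finds A S S   [A → finds A S]
finds finds A S S ⇒ finds finds S S S   [A → S]
finds finds S S S ⇒ finds finds S west S S   [S → S west]
finds finds S west S S ⇒ finds finds A west S S   [S → A]
finds finds A west S S ⇒ finds finds cat west S S   [A → cat]
finds finds cat west S S ⇒ finds finds cat west finds S   [S → finds]
finds finds cat west finds S ⇒ finds finds cat west finds finds   [S → finds]

S ⇒ A ⇒ finds A S ⇒ finds finds A S S ⇒ finds finds S S S ⇒ finds finds S west S S ⇒ finds finds A west S S ⇒ finds finds cat west S S ⇒ finds finds cat west finds S ⇒ finds finds cat west finds finds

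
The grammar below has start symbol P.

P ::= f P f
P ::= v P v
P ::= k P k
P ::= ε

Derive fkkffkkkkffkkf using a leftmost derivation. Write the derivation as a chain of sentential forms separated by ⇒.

P ⇒ fPf   [P ::= f P f]
fPf ⇒ fkPkf   [P ::= k P k]
fkPkf ⇒ fkkPkkf   [P ::= k P k]
fkkPkkf ⇒ fkkfPfkkf   [P ::= f P f]
fkkfPfkkf ⇒ fkkffPffkkf   [P ::= f P f]
fkkffPffkkf ⇒ fkkffkPkffkkf   [P ::= k P k]
fkkffkPkffkkf ⇒ fkkffkkPkkffkkf   [P ::= k P k]
fkkffkkPkkffkkf ⇒ fkkffkkkkffkkf   [P ::= ε]

P⇒fPf⇒fkPkf⇒fkkPkkf⇒fkkfPfkkf⇒fkkffPffkkf⇒fkkffkPkffkkf⇒fkkffkkPkkffkkf⇒fkkffkkkkffkkf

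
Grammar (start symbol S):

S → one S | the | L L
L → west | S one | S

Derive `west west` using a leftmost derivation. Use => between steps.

S => L L => west L => west west

S => L L   [S → L L]
L L => west L   [L → west]
west L => west west   [L → west]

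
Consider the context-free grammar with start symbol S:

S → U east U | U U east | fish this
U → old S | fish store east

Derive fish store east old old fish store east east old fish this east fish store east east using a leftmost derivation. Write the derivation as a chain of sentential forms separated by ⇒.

S ⇒ U U east   [S → U U east]
U U east ⇒ fish store east U east   [U → fish store east]
fish store east U east ⇒ fish store east old S east   [U → old S]
fish store east old S east ⇒ fish store east old U east U east   [S → U east U]
fish store east old U east U east ⇒ fish store east old old S east U east   [U → old S]
fish store east old old S east U east ⇒ fish store east old old U east U east U east   [S → U east U]
fish store east old old U east U east U east ⇒ fish store east old old fish store east east U east U east   [U → fish store east]
fish store east old old fish store east east U east U east ⇒ fish store east old old fish store east east old S east U east   [U → old S]
fish store east old old fish store east east old S east U east ⇒ fish store east old old fish store east east old fish this east U east   [S → fish this]
fish store east old old fish store east east old fish this east U east ⇒ fish store east old old fish store east east old fish this east fish store east east   [U → fish store east]

S ⇒ U U east ⇒ fish store east U east ⇒ fish store east old S east ⇒ fish store east old U east U east ⇒ fish store east old old S east U east ⇒ fish store east old old U east U east U east ⇒ fish store east old old fish store east east U east U east ⇒ fish store east old old fish store east east old S east U east ⇒ fish store east old old fish store east east old fish this east U east ⇒ fish store east old old fish store east east old fish this east fish store east east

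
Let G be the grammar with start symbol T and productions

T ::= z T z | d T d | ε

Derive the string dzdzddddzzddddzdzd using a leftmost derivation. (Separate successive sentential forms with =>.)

T => dTd => dzTzd => dzdTdzd => dzdzTzdzd => dzdzdTdzdzd => dzdzddTddzdzd => dzdzdddTdddzdzd => dzdzddddTddddzdzd => dzdzddddzTzddddzdzd => dzdzddddzzddddzdzd

T => dTd   [T ::= d T d]
dTd => dzTzd   [T ::= z T z]
dzTzd => dzdTdzd   [T ::= d T d]
dzdTdzd => dzdzTzdzd   [T ::= z T z]
dzdzTzdzd => dzdzdTdzdzd   [T ::= d T d]
dzdzdTdzdzd => dzdzddTddzdzd   [T ::= d T d]
dzdzddTddzdzd => dzdzdddTdddzdzd   [T ::= d T d]
dzdzdddTdddzdzd => dzdzddddTddddzdzd   [T ::= d T d]
dzdzddddTddddzdzd => dzdzddddzTzddddzdzd   [T ::= z T z]
dzdzddddzTzddddzdzd => dzdzddddzzddddzdzd   [T ::= ε]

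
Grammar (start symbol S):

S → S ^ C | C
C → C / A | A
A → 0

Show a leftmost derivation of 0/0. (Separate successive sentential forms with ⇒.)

S ⇒ C ⇒ C/A ⇒ A/A ⇒ 0/A ⇒ 0/0

S ⇒ C   [S → C]
C ⇒ C/A   [C → C / A]
C/A ⇒ A/A   [C → A]
A/A ⇒ 0/A   [A → 0]
0/A ⇒ 0/0   [A → 0]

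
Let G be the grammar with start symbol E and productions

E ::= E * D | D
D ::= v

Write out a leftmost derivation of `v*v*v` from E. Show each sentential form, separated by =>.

E => E*D => E*D*D => D*D*D => v*D*D => v*v*D => v*v*v

E => E*D   [E ::= E * D]
E*D => E*D*D   [E ::= E * D]
E*D*D => D*D*D   [E ::= D]
D*D*D => v*D*D   [D ::= v]
v*D*D => v*v*D   [D ::= v]
v*v*D => v*v*v   [D ::= v]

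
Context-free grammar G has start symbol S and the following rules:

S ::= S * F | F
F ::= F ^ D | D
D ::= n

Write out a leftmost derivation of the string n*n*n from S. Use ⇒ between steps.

S ⇒ S*F   [S ::= S * F]
S*F ⇒ S*F*F   [S ::= S * F]
S*F*F ⇒ F*F*F   [S ::= F]
F*F*F ⇒ D*F*F   [F ::= D]
D*F*F ⇒ n*F*F   [D ::= n]
n*F*F ⇒ n*D*F   [F ::= D]
n*D*F ⇒ n*n*F   [D ::= n]
n*n*F ⇒ n*n*D   [F ::= D]
n*n*D ⇒ n*n*n   [D ::= n]

S ⇒ S*F ⇒ S*F*F ⇒ F*F*F ⇒ D*F*F ⇒ n*F*F ⇒ n*D*F ⇒ n*n*F ⇒ n*n*D ⇒ n*n*n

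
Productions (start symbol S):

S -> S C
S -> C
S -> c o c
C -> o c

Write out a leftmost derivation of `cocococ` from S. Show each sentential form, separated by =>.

S => SC   [S -> S C]
SC => SCC   [S -> S C]
SCC => cocCC   [S -> c o c]
cocCC => cococC   [C -> o c]
cococC => cocococ   [C -> o c]

S => SC => SCC => cocCC => cococC => cocococ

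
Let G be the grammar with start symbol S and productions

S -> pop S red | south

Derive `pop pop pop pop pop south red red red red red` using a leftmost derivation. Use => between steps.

S => pop S red => pop pop S red red => pop pop pop S red red red => pop pop pop pop S red red red red => pop pop pop pop pop S red red red red red => pop pop pop pop pop south red red red red red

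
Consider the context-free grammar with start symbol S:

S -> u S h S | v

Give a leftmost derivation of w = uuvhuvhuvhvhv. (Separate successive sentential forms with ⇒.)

S ⇒ uShS ⇒ uuShShS ⇒ uuvhShS ⇒ uuvhuShShS ⇒ uuvhuvhShS ⇒ uuvhuvhuShShS ⇒ uuvhuvhuvhShS ⇒ uuvhuvhuvhvhS ⇒ uuvhuvhuvhvhv

S ⇒ uShS   [S -> u S h S]
uShS ⇒ uuShShS   [S -> u S h S]
uuShShS ⇒ uuvhShS   [S -> v]
uuvhShS ⇒ uuvhuShShS   [S -> u S h S]
uuvhuShShS ⇒ uuvhuvhShS   [S -> v]
uuvhuvhShS ⇒ uuvhuvhuShShS   [S -> u S h S]
uuvhuvhuShShS ⇒ uuvhuvhuvhShS   [S -> v]
uuvhuvhuvhShS ⇒ uuvhuvhuvhvhS   [S -> v]
uuvhuvhuvhvhS ⇒ uuvhuvhuvhvhv   [S -> v]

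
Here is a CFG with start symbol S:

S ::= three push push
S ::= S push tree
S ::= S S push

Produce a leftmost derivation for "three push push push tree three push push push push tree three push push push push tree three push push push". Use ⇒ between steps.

S ⇒ S S push ⇒ S push tree S push ⇒ S S push push tree S push ⇒ S push tree S push push tree S push ⇒ S S push push tree S push push tree S push ⇒ S push tree S push push tree S push push tree S push ⇒ three push push push tree S push push tree S push push tree S push ⇒ three push push push tree three push push push push tree S push push tree S push ⇒ three push push push tree three push push push push tree three push push push push tree S push ⇒ three push push push tree three push push push push tree three push push push push tree three push push push

S ⇒ S S push   [S ::= S S push]
S S push ⇒ S push tree S push   [S ::= S push tree]
S push tree S push ⇒ S S push push tree S push   [S ::= S S push]
S S push push tree S push ⇒ S push tree S push push tree S push   [S ::= S push tree]
S push tree S push push tree S push ⇒ S S push push tree S push push tree S push   [S ::= S S push]
S S push push tree S push push tree S push ⇒ S push tree S push push tree S push push tree S push   [S ::= S push tree]
S push tree S push push tree S push push tree S push ⇒ three push push push tree S push push tree S push push tree S push   [S ::= three push push]
three push push push tree S push push tree S push push tree S push ⇒ three push push push tree three push push push push tree S push push tree S push   [S ::= three push push]
three push push push tree three push push push push tree S push push tree S push ⇒ three push push push tree three push push push push tree three push push push push tree S push   [S ::= three push push]
three push push push tree three push push push push tree three push push push push tree S push ⇒ three push push push tree three push push push push tree three push push push push tree three push push push   [S ::= three push push]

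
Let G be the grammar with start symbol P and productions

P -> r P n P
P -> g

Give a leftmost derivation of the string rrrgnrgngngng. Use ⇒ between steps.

P ⇒ rPnP ⇒ rrPnPnP ⇒ rrrPnPnPnP ⇒ rrrgnPnPnP ⇒ rrrgnrPnPnPnP ⇒ rrrgnrgnPnPnP ⇒ rrrgnrgngnPnP ⇒ rrrgnrgngngnP ⇒ rrrgnrgngngng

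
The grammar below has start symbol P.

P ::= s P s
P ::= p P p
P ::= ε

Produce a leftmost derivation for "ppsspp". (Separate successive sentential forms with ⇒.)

P ⇒ pPp   [P ::= p P p]
pPp ⇒ ppPpp   [P ::= p P p]
ppPpp ⇒ ppsPspp   [P ::= s P s]
ppsPspp ⇒ ppsspp   [P ::= ε]

P⇒pPp⇒ppPpp⇒ppsPspp⇒ppsspp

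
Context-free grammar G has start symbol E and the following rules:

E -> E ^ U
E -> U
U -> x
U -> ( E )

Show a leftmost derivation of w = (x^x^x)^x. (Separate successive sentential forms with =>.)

E => E^U => U^U => (E)^U => (E^U)^U => (E^U^U)^U => (U^U^U)^U => (x^U^U)^U => (x^x^U)^U => (x^x^x)^U => (x^x^x)^x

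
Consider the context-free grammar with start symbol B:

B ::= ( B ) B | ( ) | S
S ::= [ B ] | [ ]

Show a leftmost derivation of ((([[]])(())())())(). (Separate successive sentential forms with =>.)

B => (B)B => ((B)B)B => (((B)B)B)B => (((S)B)B)B => ((([B])B)B)B => ((([S])B)B)B => ((([[]])B)B)B => ((([[]])(B)B)B)B => ((([[]])(())B)B)B => ((([[]])(())())B)B => ((([[]])(())())())B => ((([[]])(())())())()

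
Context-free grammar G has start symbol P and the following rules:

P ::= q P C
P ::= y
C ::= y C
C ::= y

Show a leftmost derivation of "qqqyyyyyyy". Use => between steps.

P => qPC => qqPCC => qqqPCCC => qqqyCCC => qqqyyCC => qqqyyyCC => qqqyyyyCC => qqqyyyyyC => qqqyyyyyyC => qqqyyyyyyy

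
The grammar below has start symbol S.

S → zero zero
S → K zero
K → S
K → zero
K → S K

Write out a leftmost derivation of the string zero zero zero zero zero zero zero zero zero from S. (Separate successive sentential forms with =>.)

S => K zero   [S → K zero]
K zero => S K zero   [K → S K]
S K zero => K zero K zero   [S → K zero]
K zero K zero => S zero K zero   [K → S]
S zero K zero => K zero zero K zero   [S → K zero]
K zero zero K zero => S K zero zero K zero   [K → S K]
S K zero zero K zero => K zero K zero zero K zero   [S → K zero]
K zero K zero zero K zero => S K zero K zero zero K zero   [K → S K]
S K zero K zero zero K zero => zero zero K zero K zero zero K zero   [S → zero zero]
zero zero K zero K zero zero K zero => zero zero zero zero K zero zero K zero   [K → zero]
zero zero zero zero K zero zero K zero => zero zero zero zero zero zero zero K zero   [K → zero]
zero zero zero zero zero zero zero K zero => zero zero zero zero zero zero zero zero zero   [K → zero]

S => K zero => S K zero => K zero K zero => S zero K zero => K zero zero K zero => S K zero zero K zero => K zero K zero zero K zero => S K zero K zero zero K zero => zero zero K zero K zero zero K zero => zero zero zero zero K zero zero K zero => zero zero zero zero zero zero zero K zero => zero zero zero zero zero zero zero zero zero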